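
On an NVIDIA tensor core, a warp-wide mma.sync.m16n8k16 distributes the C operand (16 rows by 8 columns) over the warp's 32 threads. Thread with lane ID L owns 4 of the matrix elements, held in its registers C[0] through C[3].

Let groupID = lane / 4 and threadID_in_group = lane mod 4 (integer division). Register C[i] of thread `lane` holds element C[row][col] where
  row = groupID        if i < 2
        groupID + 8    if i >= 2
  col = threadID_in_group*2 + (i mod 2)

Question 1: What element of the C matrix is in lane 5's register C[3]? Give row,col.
9,3

5: G=1,T=1
[3] (1+8,1*2+1) = (9,3)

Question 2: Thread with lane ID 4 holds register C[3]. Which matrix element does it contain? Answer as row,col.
9,1

4: g=1,t=0
[3] (1+8,0*2+1) = (9,1)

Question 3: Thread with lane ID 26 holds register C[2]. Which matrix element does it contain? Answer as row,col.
lane 26: gid=6 (26/4), tid=2 (26%4)
i=2: r=6+8=14, c=2*2+0=4

14,4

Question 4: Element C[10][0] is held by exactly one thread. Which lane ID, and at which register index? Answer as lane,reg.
8,2

r=10⇒gr=2,Rb=1  c=0⇒th=0,odd=0
L=2*4+0=8  i=1*2+0=2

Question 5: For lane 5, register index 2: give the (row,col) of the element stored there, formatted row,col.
9,2

lane 5=>5/4=1, 5 mod 4=1
i=2  r:1+8=>9  c:2·1+0=>2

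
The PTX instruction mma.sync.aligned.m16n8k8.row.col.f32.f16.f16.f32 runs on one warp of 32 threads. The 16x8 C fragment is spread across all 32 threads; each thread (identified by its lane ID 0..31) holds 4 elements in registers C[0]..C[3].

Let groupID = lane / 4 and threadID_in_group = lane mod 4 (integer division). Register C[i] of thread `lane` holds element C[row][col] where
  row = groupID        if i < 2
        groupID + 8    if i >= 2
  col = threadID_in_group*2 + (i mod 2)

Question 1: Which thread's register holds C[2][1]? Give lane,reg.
8,1

r=2->g=2,rb=0  c=1->t=0,b0=1
L=2*4+0=8  i=0*2+1=1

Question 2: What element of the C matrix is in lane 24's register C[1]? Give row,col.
lane 24->24/4=6, 24 mod 4=0
i=1  r:6+0->6  c:2·0+1->1

6,1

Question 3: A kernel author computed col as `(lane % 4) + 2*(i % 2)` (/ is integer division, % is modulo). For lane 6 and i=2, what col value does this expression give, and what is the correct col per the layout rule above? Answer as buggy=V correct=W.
`(lane % 4) + 2*(i % 2)`[6,2]->2
lane 6->6/4=1, 6 mod 4=2
i=2  r:1+8->9  c:2·2+0->4
col: 2 vs 4

buggy=2 correct=4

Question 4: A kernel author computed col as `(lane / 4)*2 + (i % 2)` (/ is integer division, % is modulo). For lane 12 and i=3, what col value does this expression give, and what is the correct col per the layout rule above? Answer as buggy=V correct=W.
`(lane / 4)*2 + (i % 2)`[12,3]=>7
lane 12=>12/4=3, 12 mod 4=0
i=3  r:3+8=>11  c:2·0+1=>1
col: 7 vs 1

buggy=7 correct=1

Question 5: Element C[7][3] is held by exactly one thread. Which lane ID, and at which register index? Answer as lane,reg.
r=7→G=7,rhi=0  c=3→T=1,p=1
L=7*4+1=29  i=0*2+1=1

29,1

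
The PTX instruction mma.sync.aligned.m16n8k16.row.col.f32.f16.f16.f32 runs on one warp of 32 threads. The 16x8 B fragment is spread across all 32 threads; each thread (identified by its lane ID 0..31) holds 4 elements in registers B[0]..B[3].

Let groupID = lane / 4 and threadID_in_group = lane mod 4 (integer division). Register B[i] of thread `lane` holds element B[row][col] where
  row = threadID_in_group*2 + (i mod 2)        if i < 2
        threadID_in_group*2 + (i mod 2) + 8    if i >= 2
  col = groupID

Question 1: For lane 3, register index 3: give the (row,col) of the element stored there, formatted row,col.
L=3->g=3>>2=0, t=3&3=3
[3]->row 3·2+1+8=15  col g=0

15,0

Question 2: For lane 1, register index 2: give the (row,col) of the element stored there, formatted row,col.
10,0

1: gid=0,tid=1
[2] (1*2+0+8,0) = (10,0)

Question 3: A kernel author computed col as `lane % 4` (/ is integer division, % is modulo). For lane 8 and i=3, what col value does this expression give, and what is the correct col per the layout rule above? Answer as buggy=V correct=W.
buggy=0 correct=2

`lane % 4`[8,3]=>0
lane 8=>8/4=2, 8 mod 4=0
i=3  r:2·0+1+8=>9  c:2
col: 0 vs 2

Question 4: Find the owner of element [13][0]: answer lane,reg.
2,3

c=0⇒gr=0  r=13⇒Rb=1,th=2,odd=1
L=0*4+2=2  i=1*2+1=3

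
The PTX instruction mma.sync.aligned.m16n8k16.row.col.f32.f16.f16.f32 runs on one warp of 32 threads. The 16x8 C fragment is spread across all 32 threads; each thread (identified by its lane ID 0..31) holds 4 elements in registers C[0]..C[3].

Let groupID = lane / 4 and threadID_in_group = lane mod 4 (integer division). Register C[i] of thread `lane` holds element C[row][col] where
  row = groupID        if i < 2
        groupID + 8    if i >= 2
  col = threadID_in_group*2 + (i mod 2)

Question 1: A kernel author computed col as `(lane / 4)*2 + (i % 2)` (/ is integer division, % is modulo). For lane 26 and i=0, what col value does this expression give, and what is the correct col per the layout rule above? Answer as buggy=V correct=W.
buggy=12 correct=4

`(lane / 4)*2 + (i % 2)`[26,0]⇒12
lane 26⇒26/4=6, 26 mod 4=2
i=0  r:6+0⇒6  c:2·2+0⇒4
col: 12 vs 4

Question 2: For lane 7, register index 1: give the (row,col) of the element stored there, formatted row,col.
7: G=1,T=3
[1] (1+0,3*2+1) = (1,7)

1,7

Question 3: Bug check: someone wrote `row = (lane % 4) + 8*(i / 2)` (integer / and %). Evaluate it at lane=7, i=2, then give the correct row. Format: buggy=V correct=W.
`(lane % 4) + 8*(i / 2)`[7,2]->11
lane 7: g=1 (7/4), t=3 (7%4)
i=2: r=1+8=9, c=3*2+0=6
row: 11 vs 9

buggy=11 correct=9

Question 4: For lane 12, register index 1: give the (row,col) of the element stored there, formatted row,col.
L=12->g=12>>2=3, t=12&3=0
[1]->row 3+0=3  col 0·2+1=1

3,1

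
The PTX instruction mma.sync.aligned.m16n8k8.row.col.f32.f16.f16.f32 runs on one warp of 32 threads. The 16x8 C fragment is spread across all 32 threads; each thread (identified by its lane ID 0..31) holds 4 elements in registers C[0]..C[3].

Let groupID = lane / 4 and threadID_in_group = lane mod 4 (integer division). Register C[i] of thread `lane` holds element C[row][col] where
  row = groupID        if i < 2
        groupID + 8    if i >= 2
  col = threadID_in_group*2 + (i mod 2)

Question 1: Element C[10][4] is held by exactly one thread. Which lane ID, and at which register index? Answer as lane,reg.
10,2

r=10⇒gr=2,Rb=1  c=4⇒th=2,odd=0
L=2*4+2=10  i=1*2+0=2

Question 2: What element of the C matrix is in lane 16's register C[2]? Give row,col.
L=16->gid=16>>2=4, tid=16&3=0
[2]->row 4+8=12  col 0·2+0=0

12,0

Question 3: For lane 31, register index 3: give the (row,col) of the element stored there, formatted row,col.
15,7

lane 31=>31/4=7, 31 mod 4=3
i=3  r:7+8=>15  c:2·3+1=>7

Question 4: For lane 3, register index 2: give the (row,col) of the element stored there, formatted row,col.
lane 3=>3/4=0, 3 mod 4=3
i=2  r:0+8=>8  c:2·3+0=>6

8,6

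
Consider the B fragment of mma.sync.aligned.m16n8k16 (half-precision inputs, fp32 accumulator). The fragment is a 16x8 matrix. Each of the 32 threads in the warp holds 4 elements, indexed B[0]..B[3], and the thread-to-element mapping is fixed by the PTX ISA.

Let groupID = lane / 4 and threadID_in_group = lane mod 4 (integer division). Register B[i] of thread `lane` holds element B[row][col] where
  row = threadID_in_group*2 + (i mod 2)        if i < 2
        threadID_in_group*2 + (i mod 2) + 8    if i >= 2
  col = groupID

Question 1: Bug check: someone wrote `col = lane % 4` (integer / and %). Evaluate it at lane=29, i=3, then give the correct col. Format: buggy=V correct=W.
buggy=1 correct=7

`lane % 4`[29,3]⇒1
lane 29⇒29/4=7, 29 mod 4=1
i=3  r:2·1+1+8⇒11  c:7
col: 1 vs 7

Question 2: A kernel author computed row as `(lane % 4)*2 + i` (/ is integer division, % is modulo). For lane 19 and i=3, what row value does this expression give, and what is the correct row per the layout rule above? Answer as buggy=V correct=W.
`(lane % 4)*2 + i`[19,3]⇒9
19: gr=4,th=3
[3] (3*2+1+8,4) = (15,4)
row: 9 vs 15

buggy=9 correct=15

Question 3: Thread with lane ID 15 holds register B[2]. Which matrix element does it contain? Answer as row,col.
lane 15: G=3 (15/4), T=3 (15%4)
i=2: r=3*2+0+8=14, c=G=3

14,3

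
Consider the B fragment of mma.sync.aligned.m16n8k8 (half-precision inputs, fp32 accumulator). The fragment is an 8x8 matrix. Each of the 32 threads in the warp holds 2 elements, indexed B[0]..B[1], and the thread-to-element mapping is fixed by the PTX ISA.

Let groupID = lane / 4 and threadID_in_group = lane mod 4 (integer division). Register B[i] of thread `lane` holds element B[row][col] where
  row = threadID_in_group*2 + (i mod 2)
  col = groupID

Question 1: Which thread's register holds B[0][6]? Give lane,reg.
c:6=>grp=6  r:0=>tig=0,lo=0
L=6*4+0=24  i=0=0

24,0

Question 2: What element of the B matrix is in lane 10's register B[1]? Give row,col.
lane 10->10/4=2, 10 mod 4=2
i=1  r:2·2+1->5  c:2

5,2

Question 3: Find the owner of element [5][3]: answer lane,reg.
14,1

c:3=>grp=3  r:5=>tig=2,lo=1
L=3*4+2=14  i=1=1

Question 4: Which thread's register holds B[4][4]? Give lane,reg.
18,0

c=4⇒gr=4  r=4⇒th=2,odd=0
L=4*4+2=18  i=0=0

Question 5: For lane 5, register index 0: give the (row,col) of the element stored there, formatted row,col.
5: G=1,T=1
[0] (1*2+0,1) = (2,1)

2,1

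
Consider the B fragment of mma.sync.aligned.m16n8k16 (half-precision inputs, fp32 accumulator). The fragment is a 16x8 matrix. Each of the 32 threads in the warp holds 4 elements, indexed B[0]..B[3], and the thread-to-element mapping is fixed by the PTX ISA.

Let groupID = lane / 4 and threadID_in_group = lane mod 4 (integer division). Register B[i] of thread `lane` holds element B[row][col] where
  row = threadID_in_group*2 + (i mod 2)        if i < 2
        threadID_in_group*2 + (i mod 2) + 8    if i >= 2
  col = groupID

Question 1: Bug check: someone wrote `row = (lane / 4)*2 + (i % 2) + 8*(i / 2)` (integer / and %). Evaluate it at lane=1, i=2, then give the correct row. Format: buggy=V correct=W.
buggy=8 correct=10

`(lane / 4)*2 + (i % 2) + 8*(i / 2)`[1,2]⇒8
1: gr=0,th=1
[2] (1*2+0+8,0) = (10,0)
row: 8 vs 10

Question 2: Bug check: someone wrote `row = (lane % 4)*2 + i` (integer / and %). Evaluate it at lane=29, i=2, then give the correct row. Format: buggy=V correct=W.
`(lane % 4)*2 + i`[29,2]->4
L=29->g=29>>2=7, t=29&3=1
[2]->row 1·2+0+8=10  col g=7
row: 4 vs 10

buggy=4 correct=10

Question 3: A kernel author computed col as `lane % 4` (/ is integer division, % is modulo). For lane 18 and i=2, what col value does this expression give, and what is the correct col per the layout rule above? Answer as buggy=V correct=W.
`lane % 4`[18,2]→2
lane 18→18/4=4, 18 mod 4=2
i=2  r:2·2+0+8→12  c:4
col: 2 vs 4

buggy=2 correct=4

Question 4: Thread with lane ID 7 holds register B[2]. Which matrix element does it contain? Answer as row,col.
lane 7: gr=1 (7/4), th=3 (7%4)
i=2: r=3*2+0+8=14, c=gr=1

14,1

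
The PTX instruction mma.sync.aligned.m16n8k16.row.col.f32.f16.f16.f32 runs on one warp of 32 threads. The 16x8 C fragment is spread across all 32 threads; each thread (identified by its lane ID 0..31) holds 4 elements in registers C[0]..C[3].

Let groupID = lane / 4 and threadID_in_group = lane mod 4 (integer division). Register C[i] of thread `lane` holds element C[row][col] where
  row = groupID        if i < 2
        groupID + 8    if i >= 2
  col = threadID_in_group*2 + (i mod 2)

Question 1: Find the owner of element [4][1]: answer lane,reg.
r: 4->gid=4,r8=0  c: 1->tid=0,i&1=1
L=4*4+0=16  i=0*2+1=1

16,1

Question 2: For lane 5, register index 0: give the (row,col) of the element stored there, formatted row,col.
1,2

L=5⇒gr=5>>2=1, th=5&3=1
[0]⇒row 1+0=1  col 1·2+0=2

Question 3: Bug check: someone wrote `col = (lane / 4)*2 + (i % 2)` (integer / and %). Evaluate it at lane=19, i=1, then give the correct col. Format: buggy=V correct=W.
buggy=9 correct=7

`(lane / 4)*2 + (i % 2)`[19,1]⇒9
19: gr=4,th=3
[1] (4+0,3*2+1) = (4,7)
col: 9 vs 7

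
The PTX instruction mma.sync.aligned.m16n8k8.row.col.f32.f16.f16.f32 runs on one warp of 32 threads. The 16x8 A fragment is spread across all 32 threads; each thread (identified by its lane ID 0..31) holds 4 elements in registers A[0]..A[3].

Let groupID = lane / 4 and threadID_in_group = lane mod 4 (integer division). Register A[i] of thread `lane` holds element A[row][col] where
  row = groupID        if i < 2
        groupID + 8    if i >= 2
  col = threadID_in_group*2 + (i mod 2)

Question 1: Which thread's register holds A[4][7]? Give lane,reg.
r=4⇒gr=4,Rb=0  c=7⇒th=3,odd=1
L=4*4+3=19  i=0*2+1=1

19,1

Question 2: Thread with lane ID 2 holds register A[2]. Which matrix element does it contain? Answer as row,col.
8,4

L=2⇒gr=2>>2=0, th=2&3=2
[2]⇒row 0+8=8  col 2·2+0=4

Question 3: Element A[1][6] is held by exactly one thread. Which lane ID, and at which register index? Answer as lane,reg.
7,0

r: 1->gid=1,r8=0  c: 6->tid=3,i&1=0
L=1*4+3=7  i=0*2+0=0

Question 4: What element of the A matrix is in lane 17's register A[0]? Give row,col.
4,2

lane 17=>17/4=4, 17 mod 4=1
i=0  r:4+0=>4  c:2·1+0=>2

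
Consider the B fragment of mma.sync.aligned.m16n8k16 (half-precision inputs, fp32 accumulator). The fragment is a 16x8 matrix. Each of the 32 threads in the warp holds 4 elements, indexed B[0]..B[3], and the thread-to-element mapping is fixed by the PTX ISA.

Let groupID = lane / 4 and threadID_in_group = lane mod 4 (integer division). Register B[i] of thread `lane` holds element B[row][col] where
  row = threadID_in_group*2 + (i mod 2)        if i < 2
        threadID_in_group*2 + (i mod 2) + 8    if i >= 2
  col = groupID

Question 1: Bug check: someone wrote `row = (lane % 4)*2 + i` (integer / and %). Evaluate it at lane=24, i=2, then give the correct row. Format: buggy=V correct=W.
buggy=2 correct=8

`(lane % 4)*2 + i`[24,2]→2
L=24→G=24>>2=6, T=24&3=0
[2]→row 0·2+0+8=8  col G=6
row: 2 vs 8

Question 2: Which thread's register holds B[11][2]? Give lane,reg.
c=2⇒gr=2  r=11⇒Rb=1,th=1,odd=1
L=2*4+1=9  i=1*2+1=3

9,3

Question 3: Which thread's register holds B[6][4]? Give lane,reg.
19,0

c:4=>grp=4  r:6=>rB=0,tig=3,lo=0
L=4*4+3=19  i=0*2+0=0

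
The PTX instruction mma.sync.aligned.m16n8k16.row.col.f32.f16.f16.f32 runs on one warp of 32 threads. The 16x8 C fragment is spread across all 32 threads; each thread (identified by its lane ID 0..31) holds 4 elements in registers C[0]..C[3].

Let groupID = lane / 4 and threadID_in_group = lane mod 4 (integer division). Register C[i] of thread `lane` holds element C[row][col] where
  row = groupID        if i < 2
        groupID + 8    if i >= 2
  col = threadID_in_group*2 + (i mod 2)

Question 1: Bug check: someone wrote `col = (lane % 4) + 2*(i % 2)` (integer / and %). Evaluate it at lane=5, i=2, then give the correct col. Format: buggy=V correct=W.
buggy=1 correct=2

`(lane % 4) + 2*(i % 2)`[5,2]→1
5: G=1,T=1
[2] (1+8,1*2+0) = (9,2)
col: 1 vs 2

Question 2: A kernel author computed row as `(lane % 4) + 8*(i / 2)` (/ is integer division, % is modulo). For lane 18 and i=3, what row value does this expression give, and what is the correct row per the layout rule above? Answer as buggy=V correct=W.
buggy=10 correct=12

`(lane % 4) + 8*(i / 2)`[18,3]→10
18: G=4,T=2
[3] (4+8,2*2+1) = (12,5)
row: 10 vs 12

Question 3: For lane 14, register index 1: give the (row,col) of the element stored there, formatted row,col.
14: grp=3,tig=2
[1] (3+0,2*2+1) = (3,5)

3,5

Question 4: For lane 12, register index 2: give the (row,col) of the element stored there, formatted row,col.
lane 12->12/4=3, 12 mod 4=0
i=2  r:3+8->11  c:2·0+0->0

11,0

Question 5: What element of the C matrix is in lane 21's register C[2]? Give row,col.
13,2

lane 21→21/4=5, 21 mod 4=1
i=2  r:5+8→13  c:2·1+0→2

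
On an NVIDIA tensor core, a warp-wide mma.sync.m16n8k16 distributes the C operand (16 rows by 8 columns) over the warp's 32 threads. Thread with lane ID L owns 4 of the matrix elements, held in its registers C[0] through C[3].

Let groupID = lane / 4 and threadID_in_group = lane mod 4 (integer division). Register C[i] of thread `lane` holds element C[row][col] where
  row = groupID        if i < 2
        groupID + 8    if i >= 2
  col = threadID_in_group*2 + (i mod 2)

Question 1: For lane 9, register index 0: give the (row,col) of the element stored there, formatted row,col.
2,2

lane 9->9/4=2, 9 mod 4=1
i=0  r:2+0->2  c:2·1+0->2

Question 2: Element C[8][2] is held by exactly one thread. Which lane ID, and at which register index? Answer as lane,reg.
1,2

r: 8->gid=0,r8=1  c: 2->tid=1,i&1=0
L=0*4+1=1  i=1*2+0=2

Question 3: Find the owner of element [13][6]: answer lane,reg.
r:13=>grp=5,rB=1  c:6=>tig=3,lo=0
L=5*4+3=23  i=1*2+0=2

23,2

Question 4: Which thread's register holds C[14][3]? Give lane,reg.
25,3

r=14->g=6,rb=1  c=3->t=1,b0=1
L=6*4+1=25  i=1*2+1=3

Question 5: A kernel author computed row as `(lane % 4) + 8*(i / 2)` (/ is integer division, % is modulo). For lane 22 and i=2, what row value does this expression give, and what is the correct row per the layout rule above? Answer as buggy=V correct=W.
buggy=10 correct=13

`(lane % 4) + 8*(i / 2)`[22,2]→10
lane 22: G=5 (22/4), T=2 (22%4)
i=2: r=5+8=13, c=2*2+0=4
row: 10 vs 13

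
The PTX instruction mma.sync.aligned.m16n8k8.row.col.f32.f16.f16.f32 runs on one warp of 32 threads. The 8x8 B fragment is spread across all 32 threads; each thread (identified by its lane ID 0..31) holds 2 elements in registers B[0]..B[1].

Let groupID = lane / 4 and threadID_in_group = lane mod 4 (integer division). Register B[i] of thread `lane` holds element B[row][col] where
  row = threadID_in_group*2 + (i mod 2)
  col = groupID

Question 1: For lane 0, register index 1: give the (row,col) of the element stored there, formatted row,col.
1,0

lane 0->0/4=0, 0 mod 4=0
i=1  r:2·0+1->1  c:0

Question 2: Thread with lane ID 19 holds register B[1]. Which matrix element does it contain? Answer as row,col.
7,4

L=19->g=19>>2=4, t=19&3=3
[1]->row 3·2+1=7  col g=4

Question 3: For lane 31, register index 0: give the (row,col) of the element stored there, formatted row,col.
6,7

L=31->gid=31>>2=7, tid=31&3=3
[0]->row 3·2+0=6  col gid=7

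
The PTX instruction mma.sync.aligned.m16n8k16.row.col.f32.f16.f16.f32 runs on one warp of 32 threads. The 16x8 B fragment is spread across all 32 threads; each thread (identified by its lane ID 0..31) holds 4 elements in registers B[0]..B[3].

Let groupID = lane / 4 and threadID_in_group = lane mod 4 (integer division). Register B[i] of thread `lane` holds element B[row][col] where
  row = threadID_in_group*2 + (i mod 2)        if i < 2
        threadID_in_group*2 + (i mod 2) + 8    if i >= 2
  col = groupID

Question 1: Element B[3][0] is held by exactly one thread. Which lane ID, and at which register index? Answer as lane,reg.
c=0→G=0  r=3→rhi=0,T=1,p=1
L=0*4+1=1  i=0*2+1=1

1,1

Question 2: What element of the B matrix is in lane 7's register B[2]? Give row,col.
L=7⇒gr=7>>2=1, th=7&3=3
[2]⇒row 3·2+0+8=14  col gr=1

14,1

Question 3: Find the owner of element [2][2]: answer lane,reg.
c: 2->gid=2  r: 2->r8=0,tid=1,i&1=0
L=2*4+1=9  i=0*2+0=0

9,0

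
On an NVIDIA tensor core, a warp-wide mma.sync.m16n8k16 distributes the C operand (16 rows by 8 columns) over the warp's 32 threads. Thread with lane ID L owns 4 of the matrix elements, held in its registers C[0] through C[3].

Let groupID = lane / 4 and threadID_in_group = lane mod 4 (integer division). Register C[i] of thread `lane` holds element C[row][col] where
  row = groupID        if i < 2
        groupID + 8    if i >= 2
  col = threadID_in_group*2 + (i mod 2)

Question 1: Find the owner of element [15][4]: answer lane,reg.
r: 15->gid=7,r8=1  c: 4->tid=2,i&1=0
L=7*4+2=30  i=1*2+0=2

30,2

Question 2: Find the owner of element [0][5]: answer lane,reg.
2,1

r=0->g=0,rb=0  c=5->t=2,b0=1
L=0*4+2=2  i=0*2+1=1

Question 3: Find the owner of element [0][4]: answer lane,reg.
r=0→G=0,rhi=0  c=4→T=2,p=0
L=0*4+2=2  i=0*2+0=0

2,0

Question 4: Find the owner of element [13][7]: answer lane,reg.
r=13->g=5,rb=1  c=7->t=3,b0=1
L=5*4+3=23  i=1*2+1=3

23,3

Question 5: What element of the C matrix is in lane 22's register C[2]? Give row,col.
13,4

22: gr=5,th=2
[2] (5+8,2*2+0) = (13,4)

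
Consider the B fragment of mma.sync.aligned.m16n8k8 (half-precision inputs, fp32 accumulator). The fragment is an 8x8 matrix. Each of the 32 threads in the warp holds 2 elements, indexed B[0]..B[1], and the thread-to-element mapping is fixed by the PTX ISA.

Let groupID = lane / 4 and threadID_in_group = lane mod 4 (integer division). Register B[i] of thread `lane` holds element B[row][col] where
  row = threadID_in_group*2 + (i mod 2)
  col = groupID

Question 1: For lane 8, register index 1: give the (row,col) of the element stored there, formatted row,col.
lane 8->8/4=2, 8 mod 4=0
i=1  r:2·0+1->1  c:2

1,2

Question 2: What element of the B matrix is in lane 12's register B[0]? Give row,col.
lane 12: gr=3 (12/4), th=0 (12%4)
i=0: r=0*2+0=0, c=gr=3

0,3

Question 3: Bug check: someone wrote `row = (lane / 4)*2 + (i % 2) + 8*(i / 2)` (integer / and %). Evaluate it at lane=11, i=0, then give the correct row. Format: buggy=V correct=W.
buggy=4 correct=6

`(lane / 4)*2 + (i % 2) + 8*(i / 2)`[11,0]→4
lane 11: G=2 (11/4), T=3 (11%4)
i=0: r=3*2+0=6, c=G=2
row: 4 vs 6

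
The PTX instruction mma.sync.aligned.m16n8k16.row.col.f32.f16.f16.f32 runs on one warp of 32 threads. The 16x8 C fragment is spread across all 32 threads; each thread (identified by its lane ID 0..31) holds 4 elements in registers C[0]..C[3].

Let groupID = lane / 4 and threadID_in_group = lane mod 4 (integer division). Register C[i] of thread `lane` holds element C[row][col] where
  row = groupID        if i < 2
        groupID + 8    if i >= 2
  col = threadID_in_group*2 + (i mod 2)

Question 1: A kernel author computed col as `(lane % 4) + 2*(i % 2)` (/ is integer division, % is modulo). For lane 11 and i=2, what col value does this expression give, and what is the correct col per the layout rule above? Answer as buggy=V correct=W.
buggy=3 correct=6

`(lane % 4) + 2*(i % 2)`[11,2]->3
lane 11: gid=2 (11/4), tid=3 (11%4)
i=2: r=2+8=10, c=3*2+0=6
col: 3 vs 6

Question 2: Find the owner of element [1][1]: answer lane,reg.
r:1=>grp=1,rB=0  c:1=>tig=0,lo=1
L=1*4+0=4  i=0*2+1=1

4,1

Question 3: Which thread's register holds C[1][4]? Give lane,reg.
r=1->g=1,rb=0  c=4->t=2,b0=0
L=1*4+2=6  i=0*2+0=0

6,0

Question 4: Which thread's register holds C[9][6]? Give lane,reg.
r=9->g=1,rb=1  c=6->t=3,b0=0
L=1*4+3=7  i=1*2+0=2

7,2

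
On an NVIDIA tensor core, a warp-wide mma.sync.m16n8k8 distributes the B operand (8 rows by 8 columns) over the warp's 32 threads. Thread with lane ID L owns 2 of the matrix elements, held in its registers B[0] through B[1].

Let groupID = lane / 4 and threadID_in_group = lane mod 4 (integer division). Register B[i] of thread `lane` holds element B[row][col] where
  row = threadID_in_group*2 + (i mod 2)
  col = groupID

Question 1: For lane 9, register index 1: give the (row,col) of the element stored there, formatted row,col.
9: gr=2,th=1
[1] (1*2+1,2) = (3,2)

3,2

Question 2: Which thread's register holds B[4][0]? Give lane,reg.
c: 0->gid=0  r: 4->tid=2,i&1=0
L=0*4+2=2  i=0=0

2,0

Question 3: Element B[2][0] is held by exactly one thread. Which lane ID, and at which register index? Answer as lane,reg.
c=0⇒gr=0  r=2⇒th=1,odd=0
L=0*4+1=1  i=0=0

1,0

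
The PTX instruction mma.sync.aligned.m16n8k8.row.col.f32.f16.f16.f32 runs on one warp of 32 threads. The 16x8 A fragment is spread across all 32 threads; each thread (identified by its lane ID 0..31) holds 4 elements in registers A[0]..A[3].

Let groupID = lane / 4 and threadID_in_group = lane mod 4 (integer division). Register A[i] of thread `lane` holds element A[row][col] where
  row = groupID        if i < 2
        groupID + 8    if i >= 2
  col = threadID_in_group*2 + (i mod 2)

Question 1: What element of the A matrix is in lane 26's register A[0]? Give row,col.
lane 26: G=6 (26/4), T=2 (26%4)
i=0: r=6+0=6, c=2*2+0=4

6,4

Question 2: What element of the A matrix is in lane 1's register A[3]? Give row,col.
lane 1⇒1/4=0, 1 mod 4=1
i=3  r:0+8⇒8  c:2·1+1⇒3

8,3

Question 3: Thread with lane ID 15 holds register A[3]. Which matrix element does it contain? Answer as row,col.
lane 15: gid=3 (15/4), tid=3 (15%4)
i=3: r=3+8=11, c=3*2+1=7

11,7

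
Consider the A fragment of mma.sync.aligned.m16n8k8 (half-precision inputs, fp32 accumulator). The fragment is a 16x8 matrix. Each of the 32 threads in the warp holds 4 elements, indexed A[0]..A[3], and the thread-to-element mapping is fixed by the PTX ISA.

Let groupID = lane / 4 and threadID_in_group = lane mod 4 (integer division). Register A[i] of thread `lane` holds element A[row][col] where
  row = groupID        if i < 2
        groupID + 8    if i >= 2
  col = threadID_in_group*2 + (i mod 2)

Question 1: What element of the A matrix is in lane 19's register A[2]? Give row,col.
L=19=>grp=19>>2=4, tig=19&3=3
[2]=>row 4+8=12  col 3·2+0=6

12,6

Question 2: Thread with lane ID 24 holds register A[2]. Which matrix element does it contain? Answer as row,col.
14,0

L=24=>grp=24>>2=6, tig=24&3=0
[2]=>row 6+8=14  col 0·2+0=0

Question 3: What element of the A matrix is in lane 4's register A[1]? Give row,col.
lane 4=>4/4=1, 4 mod 4=0
i=1  r:1+0=>1  c:2·0+1=>1

1,1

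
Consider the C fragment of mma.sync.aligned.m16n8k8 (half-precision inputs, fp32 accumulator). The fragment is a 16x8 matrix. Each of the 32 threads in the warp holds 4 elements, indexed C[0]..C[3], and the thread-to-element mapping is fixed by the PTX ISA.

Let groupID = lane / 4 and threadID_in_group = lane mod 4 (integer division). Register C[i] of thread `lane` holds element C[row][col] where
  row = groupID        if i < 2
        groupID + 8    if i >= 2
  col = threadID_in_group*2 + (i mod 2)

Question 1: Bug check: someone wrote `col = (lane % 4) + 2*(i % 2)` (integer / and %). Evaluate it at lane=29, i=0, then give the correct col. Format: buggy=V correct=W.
buggy=1 correct=2

`(lane % 4) + 2*(i % 2)`[29,0]->1
lane 29->29/4=7, 29 mod 4=1
i=0  r:7+0->7  c:2·1+0->2
col: 1 vs 2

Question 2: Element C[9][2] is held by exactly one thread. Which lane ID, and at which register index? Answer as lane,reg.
5,2

r=9⇒gr=1,Rb=1  c=2⇒th=1,odd=0
L=1*4+1=5  i=1*2+0=2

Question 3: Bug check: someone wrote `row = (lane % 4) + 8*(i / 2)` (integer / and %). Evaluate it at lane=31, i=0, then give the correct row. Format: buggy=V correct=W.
buggy=3 correct=7

`(lane % 4) + 8*(i / 2)`[31,0]⇒3
lane 31⇒31/4=7, 31 mod 4=3
i=0  r:7+0⇒7  c:2·3+0⇒6
row: 3 vs 7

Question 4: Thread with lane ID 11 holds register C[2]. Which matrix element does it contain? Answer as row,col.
lane 11⇒11/4=2, 11 mod 4=3
i=2  r:2+8⇒10  c:2·3+0⇒6

10,6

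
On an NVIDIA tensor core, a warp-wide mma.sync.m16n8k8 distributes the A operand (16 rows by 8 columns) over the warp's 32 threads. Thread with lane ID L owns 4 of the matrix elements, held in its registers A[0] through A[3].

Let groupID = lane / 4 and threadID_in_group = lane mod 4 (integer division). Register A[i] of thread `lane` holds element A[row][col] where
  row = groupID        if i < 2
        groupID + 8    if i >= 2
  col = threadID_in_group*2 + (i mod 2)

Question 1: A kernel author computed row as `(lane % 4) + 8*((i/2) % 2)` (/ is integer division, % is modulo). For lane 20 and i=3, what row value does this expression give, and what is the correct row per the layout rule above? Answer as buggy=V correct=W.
`(lane % 4) + 8*((i/2) % 2)`[20,3]→8
L=20→G=20>>2=5, T=20&3=0
[3]→row 5+8=13  col 0·2+1=1
row: 8 vs 13

buggy=8 correct=13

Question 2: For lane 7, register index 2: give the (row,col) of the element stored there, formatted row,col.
9,6

L=7->g=7>>2=1, t=7&3=3
[2]->row 1+8=9  col 3·2+0=6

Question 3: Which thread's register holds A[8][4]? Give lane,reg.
2,2

r=8⇒gr=0,Rb=1  c=4⇒th=2,odd=0
L=0*4+2=2  i=1*2+0=2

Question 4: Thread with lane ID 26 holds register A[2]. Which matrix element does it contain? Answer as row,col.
L=26->gid=26>>2=6, tid=26&3=2
[2]->row 6+8=14  col 2·2+0=4

14,4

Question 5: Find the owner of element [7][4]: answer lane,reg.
30,0

r:7=>grp=7,rB=0  c:4=>tig=2,lo=0
L=7*4+2=30  i=0*2+0=0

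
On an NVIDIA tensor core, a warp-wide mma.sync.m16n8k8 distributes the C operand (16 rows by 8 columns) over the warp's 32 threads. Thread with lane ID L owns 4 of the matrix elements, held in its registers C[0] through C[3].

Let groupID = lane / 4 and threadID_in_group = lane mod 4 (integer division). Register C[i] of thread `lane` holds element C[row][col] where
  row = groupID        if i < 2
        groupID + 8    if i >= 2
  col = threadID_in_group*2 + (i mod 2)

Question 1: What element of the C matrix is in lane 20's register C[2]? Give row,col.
13,0

L=20->gid=20>>2=5, tid=20&3=0
[2]->row 5+8=13  col 0·2+0=0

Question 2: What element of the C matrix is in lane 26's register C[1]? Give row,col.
6,5

L=26->g=26>>2=6, t=26&3=2
[1]->row 6+0=6  col 2·2+1=5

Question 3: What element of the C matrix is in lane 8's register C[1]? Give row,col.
lane 8→8/4=2, 8 mod 4=0
i=1  r:2+0→2  c:2·0+1→1

2,1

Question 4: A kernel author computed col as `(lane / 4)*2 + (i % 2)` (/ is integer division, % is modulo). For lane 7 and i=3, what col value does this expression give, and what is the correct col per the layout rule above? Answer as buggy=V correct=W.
buggy=3 correct=7

`(lane / 4)*2 + (i % 2)`[7,3]⇒3
7: gr=1,th=3
[3] (1+8,3*2+1) = (9,7)
col: 3 vs 7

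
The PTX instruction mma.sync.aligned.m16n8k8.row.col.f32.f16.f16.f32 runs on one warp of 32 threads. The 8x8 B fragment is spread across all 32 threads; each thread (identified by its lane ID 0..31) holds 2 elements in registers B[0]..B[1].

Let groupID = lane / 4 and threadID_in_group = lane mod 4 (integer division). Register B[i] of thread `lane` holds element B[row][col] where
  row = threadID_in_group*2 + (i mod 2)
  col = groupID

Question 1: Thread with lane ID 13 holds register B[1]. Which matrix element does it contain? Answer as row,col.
lane 13->13/4=3, 13 mod 4=1
i=1  r:2·1+1->3  c:3

3,3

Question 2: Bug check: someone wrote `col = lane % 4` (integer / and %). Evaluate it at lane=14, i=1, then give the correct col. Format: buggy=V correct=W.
buggy=2 correct=3

`lane % 4`[14,1]->2
lane 14->14/4=3, 14 mod 4=2
i=1  r:2·2+1->5  c:3
col: 2 vs 3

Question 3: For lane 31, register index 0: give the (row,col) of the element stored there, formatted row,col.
6,7

lane 31: G=7 (31/4), T=3 (31%4)
i=0: r=3*2+0=6, c=G=7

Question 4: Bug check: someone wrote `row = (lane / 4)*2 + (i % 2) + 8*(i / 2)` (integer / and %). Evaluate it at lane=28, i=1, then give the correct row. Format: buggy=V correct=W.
`(lane / 4)*2 + (i % 2) + 8*(i / 2)`[28,1]⇒15
L=28⇒gr=28>>2=7, th=28&3=0
[1]⇒row 0·2+1=1  col gr=7
row: 15 vs 1

buggy=15 correct=1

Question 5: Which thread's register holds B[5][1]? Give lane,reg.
6,1

c:1=>grp=1  r:5=>tig=2,lo=1
L=1*4+2=6  i=1=1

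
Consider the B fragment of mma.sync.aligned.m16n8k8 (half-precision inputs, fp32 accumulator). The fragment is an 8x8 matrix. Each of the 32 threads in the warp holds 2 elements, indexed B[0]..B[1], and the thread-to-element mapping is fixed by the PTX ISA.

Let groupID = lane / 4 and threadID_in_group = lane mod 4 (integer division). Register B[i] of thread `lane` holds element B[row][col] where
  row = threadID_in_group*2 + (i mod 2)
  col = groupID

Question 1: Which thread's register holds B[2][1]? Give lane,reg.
c:1=>grp=1  r:2=>tig=1,lo=0
L=1*4+1=5  i=0=0

5,0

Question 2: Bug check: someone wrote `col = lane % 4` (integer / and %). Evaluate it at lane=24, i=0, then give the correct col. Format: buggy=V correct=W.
buggy=0 correct=6

`lane % 4`[24,0]→0
lane 24→24/4=6, 24 mod 4=0
i=0  r:2·0+0→0  c:6
col: 0 vs 6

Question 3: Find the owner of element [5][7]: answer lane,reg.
c:7=>grp=7  r:5=>tig=2,lo=1
L=7*4+2=30  i=1=1

30,1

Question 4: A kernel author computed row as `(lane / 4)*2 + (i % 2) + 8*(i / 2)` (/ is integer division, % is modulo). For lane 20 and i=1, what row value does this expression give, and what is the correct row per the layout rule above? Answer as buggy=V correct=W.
buggy=11 correct=1

`(lane / 4)*2 + (i % 2) + 8*(i / 2)`[20,1]->11
20: gid=5,tid=0
[1] (0*2+1,5) = (1,5)
row: 11 vs 1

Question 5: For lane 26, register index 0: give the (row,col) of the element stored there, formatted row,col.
L=26→G=26>>2=6, T=26&3=2
[0]→row 2·2+0=4  col G=6

4,6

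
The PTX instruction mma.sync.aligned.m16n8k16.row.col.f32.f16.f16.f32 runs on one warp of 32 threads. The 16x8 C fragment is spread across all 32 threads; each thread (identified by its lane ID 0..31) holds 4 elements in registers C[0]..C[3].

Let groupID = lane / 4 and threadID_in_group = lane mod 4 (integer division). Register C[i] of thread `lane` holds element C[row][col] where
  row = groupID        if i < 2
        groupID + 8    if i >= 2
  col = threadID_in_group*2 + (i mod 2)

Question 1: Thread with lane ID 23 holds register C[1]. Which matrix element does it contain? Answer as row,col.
5,7

lane 23: gid=5 (23/4), tid=3 (23%4)
i=1: r=5+0=5, c=3*2+1=7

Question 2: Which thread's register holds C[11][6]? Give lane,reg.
r: 11->gid=3,r8=1  c: 6->tid=3,i&1=0
L=3*4+3=15  i=1*2+0=2

15,2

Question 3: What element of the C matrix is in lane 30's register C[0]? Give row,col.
7,4

lane 30: G=7 (30/4), T=2 (30%4)
i=0: r=7+0=7, c=2*2+0=4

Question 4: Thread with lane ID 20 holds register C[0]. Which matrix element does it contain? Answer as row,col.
20: gid=5,tid=0
[0] (5+0,0*2+0) = (5,0)

5,0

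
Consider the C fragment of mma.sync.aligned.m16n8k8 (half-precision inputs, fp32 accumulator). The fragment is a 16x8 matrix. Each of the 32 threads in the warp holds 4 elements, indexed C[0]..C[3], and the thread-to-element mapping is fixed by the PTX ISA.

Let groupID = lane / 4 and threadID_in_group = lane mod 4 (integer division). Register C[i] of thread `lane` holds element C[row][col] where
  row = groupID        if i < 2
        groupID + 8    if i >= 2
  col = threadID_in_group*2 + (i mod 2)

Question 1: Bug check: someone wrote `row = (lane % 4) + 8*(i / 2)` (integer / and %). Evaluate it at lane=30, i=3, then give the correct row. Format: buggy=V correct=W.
`(lane % 4) + 8*(i / 2)`[30,3]=>10
lane 30=>30/4=7, 30 mod 4=2
i=3  r:7+8=>15  c:2·2+1=>5
row: 10 vs 15

buggy=10 correct=15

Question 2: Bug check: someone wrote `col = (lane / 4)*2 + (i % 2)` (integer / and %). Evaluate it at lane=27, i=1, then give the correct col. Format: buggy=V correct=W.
buggy=13 correct=7

`(lane / 4)*2 + (i % 2)`[27,1]->13
lane 27->27/4=6, 27 mod 4=3
i=1  r:6+0->6  c:2·3+1->7
col: 13 vs 7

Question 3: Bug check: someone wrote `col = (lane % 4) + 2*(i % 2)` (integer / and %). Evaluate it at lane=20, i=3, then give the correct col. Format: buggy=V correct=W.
buggy=2 correct=1

`(lane % 4) + 2*(i % 2)`[20,3]⇒2
lane 20⇒20/4=5, 20 mod 4=0
i=3  r:5+8⇒13  c:2·0+1⇒1
col: 2 vs 1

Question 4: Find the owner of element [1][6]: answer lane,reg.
r: 1->gid=1,r8=0  c: 6->tid=3,i&1=0
L=1*4+3=7  i=0*2+0=0

7,0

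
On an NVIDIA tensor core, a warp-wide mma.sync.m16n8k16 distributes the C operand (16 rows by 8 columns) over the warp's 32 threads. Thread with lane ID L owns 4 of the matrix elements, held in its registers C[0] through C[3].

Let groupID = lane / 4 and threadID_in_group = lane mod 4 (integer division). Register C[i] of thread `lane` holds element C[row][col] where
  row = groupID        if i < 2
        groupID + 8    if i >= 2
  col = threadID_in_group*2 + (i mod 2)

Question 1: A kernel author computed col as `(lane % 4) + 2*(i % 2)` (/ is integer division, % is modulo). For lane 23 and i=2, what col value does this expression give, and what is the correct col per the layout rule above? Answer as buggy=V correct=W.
`(lane % 4) + 2*(i % 2)`[23,2]→3
23: G=5,T=3
[2] (5+8,3*2+0) = (13,6)
col: 3 vs 6

buggy=3 correct=6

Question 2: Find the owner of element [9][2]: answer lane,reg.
r=9→G=1,rhi=1  c=2→T=1,p=0
L=1*4+1=5  i=1*2+0=2

5,2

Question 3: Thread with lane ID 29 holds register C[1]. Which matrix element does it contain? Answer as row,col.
L=29->g=29>>2=7, t=29&3=1
[1]->row 7+0=7  col 1·2+1=3

7,3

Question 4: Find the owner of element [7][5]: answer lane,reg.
30,1

r=7→G=7,rhi=0  c=5→T=2,p=1
L=7*4+2=30  i=0*2+1=1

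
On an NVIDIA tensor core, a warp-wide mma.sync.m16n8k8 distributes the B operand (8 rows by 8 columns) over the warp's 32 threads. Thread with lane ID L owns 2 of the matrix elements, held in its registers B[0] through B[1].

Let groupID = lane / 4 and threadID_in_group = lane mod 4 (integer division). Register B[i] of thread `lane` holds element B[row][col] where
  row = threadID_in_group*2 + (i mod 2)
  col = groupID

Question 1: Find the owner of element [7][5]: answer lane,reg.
23,1

c: 5->gid=5  r: 7->tid=3,i&1=1
L=5*4+3=23  i=1=1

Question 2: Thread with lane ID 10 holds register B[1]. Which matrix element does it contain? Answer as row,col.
10: gr=2,th=2
[1] (2*2+1,2) = (5,2)

5,2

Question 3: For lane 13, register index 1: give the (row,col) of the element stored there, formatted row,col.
13: grp=3,tig=1
[1] (1*2+1,3) = (3,3)

3,3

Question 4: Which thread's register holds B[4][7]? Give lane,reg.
30,0

c: 7->gid=7  r: 4->tid=2,i&1=0
L=7*4+2=30  i=0=0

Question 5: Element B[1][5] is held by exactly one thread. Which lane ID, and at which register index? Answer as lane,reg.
20,1

c:5=>grp=5  r:1=>tig=0,lo=1
L=5*4+0=20  i=1=1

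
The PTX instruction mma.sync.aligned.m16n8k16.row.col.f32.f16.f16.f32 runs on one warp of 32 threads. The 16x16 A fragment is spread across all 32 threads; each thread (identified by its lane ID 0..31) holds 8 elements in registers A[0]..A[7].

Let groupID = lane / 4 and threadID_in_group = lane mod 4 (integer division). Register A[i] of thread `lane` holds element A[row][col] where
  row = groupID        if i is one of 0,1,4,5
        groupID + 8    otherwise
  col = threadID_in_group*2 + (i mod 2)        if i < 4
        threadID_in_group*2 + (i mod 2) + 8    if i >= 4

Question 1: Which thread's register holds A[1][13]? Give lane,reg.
r=1→G=1,rhi=0  c=13→chi=1,T=2,p=1
L=1*4+2=6  i=1*4+0*2+1=5

6,5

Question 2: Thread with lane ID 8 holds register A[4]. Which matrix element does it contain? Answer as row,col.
2,8

lane 8=>8/4=2, 8 mod 4=0
i=4  r:2+0=>2  c:2·0+0+8=>8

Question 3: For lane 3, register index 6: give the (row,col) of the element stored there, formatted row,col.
8,14

lane 3: G=0 (3/4), T=3 (3%4)
i=6: r=0+8=8, c=3*2+0+8=14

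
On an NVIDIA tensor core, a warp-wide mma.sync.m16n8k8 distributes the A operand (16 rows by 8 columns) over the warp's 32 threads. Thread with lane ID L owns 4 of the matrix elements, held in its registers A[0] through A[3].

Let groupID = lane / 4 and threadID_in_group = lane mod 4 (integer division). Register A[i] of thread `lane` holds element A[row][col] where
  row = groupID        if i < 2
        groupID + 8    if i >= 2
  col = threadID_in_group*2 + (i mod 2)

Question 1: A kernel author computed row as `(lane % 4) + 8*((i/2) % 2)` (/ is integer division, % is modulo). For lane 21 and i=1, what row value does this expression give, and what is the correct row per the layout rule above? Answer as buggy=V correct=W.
buggy=1 correct=5

`(lane % 4) + 8*((i/2) % 2)`[21,1]->1
L=21->g=21>>2=5, t=21&3=1
[1]->row 5+0=5  col 1·2+1=3
row: 1 vs 5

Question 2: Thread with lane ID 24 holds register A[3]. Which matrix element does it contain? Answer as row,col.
L=24->g=24>>2=6, t=24&3=0
[3]->row 6+8=14  col 0·2+1=1

14,1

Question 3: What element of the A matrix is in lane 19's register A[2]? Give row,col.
12,6

19: gr=4,th=3
[2] (4+8,3*2+0) = (12,6)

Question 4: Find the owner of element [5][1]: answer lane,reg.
20,1

r: 5->gid=5,r8=0  c: 1->tid=0,i&1=1
L=5*4+0=20  i=0*2+1=1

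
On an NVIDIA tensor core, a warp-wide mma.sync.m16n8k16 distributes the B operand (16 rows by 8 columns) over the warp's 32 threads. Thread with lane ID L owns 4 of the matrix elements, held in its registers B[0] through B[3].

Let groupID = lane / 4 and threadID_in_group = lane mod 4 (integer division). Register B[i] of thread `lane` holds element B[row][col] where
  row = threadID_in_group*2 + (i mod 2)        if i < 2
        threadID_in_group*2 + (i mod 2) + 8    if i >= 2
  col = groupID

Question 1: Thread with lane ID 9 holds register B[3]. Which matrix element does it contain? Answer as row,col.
11,2

lane 9->9/4=2, 9 mod 4=1
i=3  r:2·1+1+8->11  c:2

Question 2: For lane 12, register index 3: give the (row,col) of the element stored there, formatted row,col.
9,3

12: gr=3,th=0
[3] (0*2+1+8,3) = (9,3)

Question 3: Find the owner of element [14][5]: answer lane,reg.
23,2

c=5⇒gr=5  r=14⇒Rb=1,th=3,odd=0
L=5*4+3=23  i=1*2+0=2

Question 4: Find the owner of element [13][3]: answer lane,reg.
c=3→G=3  r=13→rhi=1,T=2,p=1
L=3*4+2=14  i=1*2+1=3

14,3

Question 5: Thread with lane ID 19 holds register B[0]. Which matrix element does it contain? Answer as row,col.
6,4

L=19->gid=19>>2=4, tid=19&3=3
[0]->row 3·2+0+0=6  col gid=4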